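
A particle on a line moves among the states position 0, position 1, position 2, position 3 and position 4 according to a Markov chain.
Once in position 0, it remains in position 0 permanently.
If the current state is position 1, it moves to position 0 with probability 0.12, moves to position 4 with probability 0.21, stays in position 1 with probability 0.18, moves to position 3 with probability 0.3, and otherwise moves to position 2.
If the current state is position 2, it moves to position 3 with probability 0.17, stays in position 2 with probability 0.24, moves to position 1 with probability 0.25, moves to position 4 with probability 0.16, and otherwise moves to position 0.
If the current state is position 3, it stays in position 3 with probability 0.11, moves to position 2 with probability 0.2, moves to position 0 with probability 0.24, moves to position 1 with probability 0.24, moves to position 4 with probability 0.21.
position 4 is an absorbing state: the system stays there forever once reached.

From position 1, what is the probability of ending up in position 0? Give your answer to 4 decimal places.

0.4442

Let h(s) be the probability of absorption at position 0 starting from transient state s. Then h(position 0) = 1 and h(position 4) = 0. By first-step analysis:
h(position 1) = 0.12·1 + 0.18·h(position 1) + 0.19·h(position 2) + 0.3·h(position 3) + 0.21·0
h(position 2) = 0.18·1 + 0.25·h(position 1) + 0.24·h(position 2) + 0.17·h(position 3) + 0.16·0
h(position 3) = 0.24·1 + 0.24·h(position 1) + 0.2·h(position 2) + 0.11·h(position 3) + 0.21·0
Solving: h(position 1) = 0.4442, h(position 2) = 0.4950, h(position 3) = 0.5007.
Starting from position 1, the probability is 0.4442.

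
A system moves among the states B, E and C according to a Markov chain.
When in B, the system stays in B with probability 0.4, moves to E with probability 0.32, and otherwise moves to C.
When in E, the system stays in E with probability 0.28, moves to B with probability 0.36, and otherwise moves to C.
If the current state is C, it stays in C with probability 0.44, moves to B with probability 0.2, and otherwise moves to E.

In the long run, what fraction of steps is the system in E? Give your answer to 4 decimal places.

0.3217

Let the stationary distribution be π with π = πP and π_1 + π_2 + π_3 = 1.
π_1 = 0.4·π_1 + 0.36·π_2 + 0.2·π_3
π_2 = 0.32·π_1 + 0.28·π_2 + 0.36·π_3
Solving with the normalization constraint gives π = (0.3143, 0.3217, 0.3640).
So the stationary probability of E is 0.3217.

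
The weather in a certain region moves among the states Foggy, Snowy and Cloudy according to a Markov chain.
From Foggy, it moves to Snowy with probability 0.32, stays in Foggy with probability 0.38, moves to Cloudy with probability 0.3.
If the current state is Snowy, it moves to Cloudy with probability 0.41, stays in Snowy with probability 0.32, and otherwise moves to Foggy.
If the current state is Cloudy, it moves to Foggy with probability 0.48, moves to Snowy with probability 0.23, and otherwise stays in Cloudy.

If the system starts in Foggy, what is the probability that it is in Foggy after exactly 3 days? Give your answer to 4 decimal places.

Propagate the distribution vector 3 days from Foggy.
After 0 days: (1.0000, 0.0000, 0.0000)
After 1 day: (0.3800, 0.3200, 0.3000)
After 2 days: (0.3748, 0.2930, 0.3322)
After 3 days: (0.3810, 0.2901, 0.3289)
P(in Foggy after 3 days) = 0.3810

0.3810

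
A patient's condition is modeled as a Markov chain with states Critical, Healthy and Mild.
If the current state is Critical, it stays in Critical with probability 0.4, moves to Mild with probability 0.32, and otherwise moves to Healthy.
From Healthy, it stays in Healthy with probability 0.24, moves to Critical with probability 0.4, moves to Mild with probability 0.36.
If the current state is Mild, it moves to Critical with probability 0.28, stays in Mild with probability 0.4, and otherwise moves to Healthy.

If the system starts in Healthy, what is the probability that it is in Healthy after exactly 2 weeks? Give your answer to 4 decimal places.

Sum over the intermediate state after 1 week:
P = P(Healthy→Critical)·P(Critical→Healthy) + P(Healthy→Healthy)·P(Healthy→Healthy) + P(Healthy→Mild)·P(Mild→Healthy)
  = 0.4×0.28 + 0.24×0.24 + 0.36×0.32
  = 0.1120 + 0.0576 + 0.1152 = 0.2848

0.2848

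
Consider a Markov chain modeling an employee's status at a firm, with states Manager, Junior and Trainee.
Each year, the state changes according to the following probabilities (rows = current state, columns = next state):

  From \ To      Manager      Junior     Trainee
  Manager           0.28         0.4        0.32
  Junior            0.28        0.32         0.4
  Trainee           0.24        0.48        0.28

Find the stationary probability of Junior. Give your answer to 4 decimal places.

0.3954

Let the stationary distribution be π with π = πP and π_1 + π_2 + π_3 = 1.
π_1 = 0.28·π_1 + 0.28·π_2 + 0.24·π_3
π_2 = 0.4·π_1 + 0.32·π_2 + 0.48·π_3
Solving with the normalization constraint gives π = (0.2665, 0.3954, 0.3381).
So the stationary probability of Junior is 0.3954.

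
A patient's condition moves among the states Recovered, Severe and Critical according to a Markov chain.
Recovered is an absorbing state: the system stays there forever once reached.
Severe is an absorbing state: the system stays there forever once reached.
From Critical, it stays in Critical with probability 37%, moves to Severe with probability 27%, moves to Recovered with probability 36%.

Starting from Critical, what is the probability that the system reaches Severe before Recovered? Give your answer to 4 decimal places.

0.4286

Let h(s) be the probability of absorption at Severe starting from transient state s. Then h(Severe) = 1 and h(Recovered) = 0. By first-step analysis:
h(Critical) = 0.36·0 + 0.27·1 + 0.37·h(Critical)
Solving: h(Critical) = 0.4286.
Starting from Critical, the probability is 0.4286.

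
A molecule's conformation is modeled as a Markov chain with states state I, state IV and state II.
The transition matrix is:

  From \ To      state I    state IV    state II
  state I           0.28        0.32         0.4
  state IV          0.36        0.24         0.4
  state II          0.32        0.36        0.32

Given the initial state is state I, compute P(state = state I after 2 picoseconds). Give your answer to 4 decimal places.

Sum over the intermediate state after 1 picosecond:
P = P(state I→state I)·P(state I→state I) + P(state I→state IV)·P(state IV→state I) + P(state I→state II)·P(state II→state I)
  = 0.28×0.28 + 0.32×0.36 + 0.4×0.32
  = 0.0784 + 0.1152 + 0.1280 = 0.3216

0.3216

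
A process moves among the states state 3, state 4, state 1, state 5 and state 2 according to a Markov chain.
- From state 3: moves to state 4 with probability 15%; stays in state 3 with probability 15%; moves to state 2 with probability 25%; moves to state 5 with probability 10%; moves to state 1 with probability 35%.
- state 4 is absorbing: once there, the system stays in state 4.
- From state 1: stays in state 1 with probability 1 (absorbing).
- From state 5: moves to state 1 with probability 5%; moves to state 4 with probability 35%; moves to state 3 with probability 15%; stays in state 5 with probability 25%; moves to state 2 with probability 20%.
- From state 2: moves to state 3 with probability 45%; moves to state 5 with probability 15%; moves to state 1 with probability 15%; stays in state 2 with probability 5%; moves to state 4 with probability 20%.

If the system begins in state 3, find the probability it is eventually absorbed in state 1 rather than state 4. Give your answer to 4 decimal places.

Let h(s) be the probability of absorption at state 1 starting from transient state s. Then h(state 1) = 1 and h(state 4) = 0. By first-step analysis:
h(state 3) = 0.15·h(state 3) + 0.15·0 + 0.35·1 + 0.1·h(state 5) + 0.25·h(state 2)
h(state 5) = 0.15·h(state 3) + 0.35·0 + 0.05·1 + 0.25·h(state 5) + 0.2·h(state 2)
h(state 2) = 0.45·h(state 3) + 0.2·0 + 0.15·1 + 0.15·h(state 5) + 0.05·h(state 2)
Solving: h(state 3) = 0.5925, h(state 5) = 0.3154, h(state 2) = 0.4884.
Starting from state 3, the probability is 0.5925.

0.5925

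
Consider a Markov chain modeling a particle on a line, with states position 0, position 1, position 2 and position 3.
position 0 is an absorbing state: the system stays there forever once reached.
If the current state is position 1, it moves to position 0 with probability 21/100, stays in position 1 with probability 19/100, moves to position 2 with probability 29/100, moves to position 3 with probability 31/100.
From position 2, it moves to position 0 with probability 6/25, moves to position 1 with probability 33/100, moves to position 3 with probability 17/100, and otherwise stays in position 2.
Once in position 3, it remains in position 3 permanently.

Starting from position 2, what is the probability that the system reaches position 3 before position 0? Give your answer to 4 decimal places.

Let h(s) be the probability of absorption at position 3 starting from transient state s. Then h(position 3) = 1 and h(position 0) = 0. By first-step analysis:
h(position 1) = 0.21·0 + 0.19·h(position 1) + 0.29·h(position 2) + 0.31·1
h(position 2) = 0.24·0 + 0.33·h(position 1) + 0.26·h(position 2) + 0.17·1
Solving: h(position 1) = 0.5533, h(position 2) = 0.4765.
Starting from position 2, the probability is 0.4765.

0.4765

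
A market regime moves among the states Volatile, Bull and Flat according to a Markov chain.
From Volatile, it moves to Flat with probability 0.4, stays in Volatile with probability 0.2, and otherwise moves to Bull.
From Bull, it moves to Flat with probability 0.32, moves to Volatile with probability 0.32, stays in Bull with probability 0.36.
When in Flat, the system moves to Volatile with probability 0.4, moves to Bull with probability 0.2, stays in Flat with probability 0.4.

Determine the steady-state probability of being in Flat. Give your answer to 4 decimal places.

Let the stationary distribution be π with π = πP and π_1 + π_2 + π_3 = 1.
π_1 = 0.2·π_1 + 0.32·π_2 + 0.4·π_3
π_2 = 0.4·π_1 + 0.36·π_2 + 0.2·π_3
Solving with the normalization constraint gives π = (0.3125, 0.3125, 0.3750).
So the stationary probability of Flat is 0.3750.

0.3750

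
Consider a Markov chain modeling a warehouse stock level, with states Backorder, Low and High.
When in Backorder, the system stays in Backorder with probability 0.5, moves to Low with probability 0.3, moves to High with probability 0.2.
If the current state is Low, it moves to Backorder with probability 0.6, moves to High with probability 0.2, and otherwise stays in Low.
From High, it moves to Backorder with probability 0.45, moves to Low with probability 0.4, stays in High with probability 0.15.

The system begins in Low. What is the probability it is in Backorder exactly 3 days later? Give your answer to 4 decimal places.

Propagate the distribution vector 3 days from Low.
After 0 days: (0.0000, 1.0000, 0.0000)
After 1 day: (0.6000, 0.2000, 0.2000)
After 2 days: (0.5100, 0.3000, 0.1900)
After 3 days: (0.5205, 0.2890, 0.1905)
P(in Backorder after 3 days) = 0.5205

0.5205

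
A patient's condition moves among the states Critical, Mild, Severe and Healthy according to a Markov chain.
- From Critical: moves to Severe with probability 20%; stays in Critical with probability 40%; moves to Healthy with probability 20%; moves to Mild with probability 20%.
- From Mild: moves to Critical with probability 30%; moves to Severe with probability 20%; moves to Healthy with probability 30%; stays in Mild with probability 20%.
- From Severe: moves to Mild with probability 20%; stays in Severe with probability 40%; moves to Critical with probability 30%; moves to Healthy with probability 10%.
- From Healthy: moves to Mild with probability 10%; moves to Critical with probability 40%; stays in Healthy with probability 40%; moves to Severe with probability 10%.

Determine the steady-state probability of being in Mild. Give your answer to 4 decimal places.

Let the stationary distribution be π with π = πP and π_1 + π_2 + π_3 + π_4 = 1.
π_1 = 0.4·π_1 + 0.3·π_2 + 0.3·π_3 + 0.4·π_4
π_2 = 0.2·π_1 + 0.2·π_2 + 0.2·π_3 + 0.1·π_4
π_3 = 0.2·π_1 + 0.2·π_2 + 0.4·π_3 + 0.1·π_4
Solving with the normalization constraint gives π = (0.3605, 0.1755, 0.2194, 0.2445).
So the stationary probability of Mild is 0.1755.

0.1755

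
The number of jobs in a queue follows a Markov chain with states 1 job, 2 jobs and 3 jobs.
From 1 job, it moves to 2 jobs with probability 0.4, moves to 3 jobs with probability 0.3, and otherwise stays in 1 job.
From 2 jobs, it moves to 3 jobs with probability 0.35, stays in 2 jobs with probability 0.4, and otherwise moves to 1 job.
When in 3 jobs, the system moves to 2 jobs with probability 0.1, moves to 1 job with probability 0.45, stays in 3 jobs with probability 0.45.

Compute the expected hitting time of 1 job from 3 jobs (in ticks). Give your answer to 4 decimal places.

2.3729

Let t(s) be the expected number of ticks to first reach 1 job from state s, with t(1 job) = 0. Conditioning on the first tick:
t(2 jobs) = 1 + 0.4·t(2 jobs) + 0.35·t(3 jobs)
t(3 jobs) = 1 + 0.1·t(2 jobs) + 0.45·t(3 jobs)
Solving: t(2 jobs) = 3.0508, t(3 jobs) = 2.3729.
Expected ticks from 3 jobs to 1 job: 2.3729.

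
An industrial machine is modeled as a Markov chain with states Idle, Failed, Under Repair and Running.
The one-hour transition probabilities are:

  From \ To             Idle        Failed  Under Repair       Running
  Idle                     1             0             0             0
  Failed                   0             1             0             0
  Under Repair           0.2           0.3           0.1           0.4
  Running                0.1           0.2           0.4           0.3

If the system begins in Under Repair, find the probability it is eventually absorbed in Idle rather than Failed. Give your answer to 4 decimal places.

Let h(s) be the probability of absorption at Idle starting from transient state s. Then h(Idle) = 1 and h(Failed) = 0. By first-step analysis:
h(Under Repair) = 0.2·1 + 0.3·0 + 0.1·h(Under Repair) + 0.4·h(Running)
h(Running) = 0.1·1 + 0.2·0 + 0.4·h(Under Repair) + 0.3·h(Running)
Solving: h(Under Repair) = 0.3830, h(Running) = 0.3617.
Starting from Under Repair, the probability is 0.3830.

0.3830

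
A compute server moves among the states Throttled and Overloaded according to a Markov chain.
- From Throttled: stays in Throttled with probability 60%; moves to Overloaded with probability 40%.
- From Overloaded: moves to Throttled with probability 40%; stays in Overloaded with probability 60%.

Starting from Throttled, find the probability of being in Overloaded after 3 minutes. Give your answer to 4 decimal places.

0.4960

Propagate the distribution vector 3 minutes from Throttled.
After 0 minutes: (1.0000, 0.0000)
After 1 minute: (0.6000, 0.4000)
After 2 minutes: (0.5200, 0.4800)
After 3 minutes: (0.5040, 0.4960)
P(in Overloaded after 3 minutes) = 0.4960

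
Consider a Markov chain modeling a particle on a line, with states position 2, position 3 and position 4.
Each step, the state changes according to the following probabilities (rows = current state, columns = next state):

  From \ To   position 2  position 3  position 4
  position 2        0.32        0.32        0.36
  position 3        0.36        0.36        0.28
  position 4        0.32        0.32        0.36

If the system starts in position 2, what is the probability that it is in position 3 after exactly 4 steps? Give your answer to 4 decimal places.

0.3333

Propagate the distribution vector 4 steps from position 2.
After 0 steps: (1.0000, 0.0000, 0.0000)
After 1 step: (0.3200, 0.3200, 0.3600)
After 2 steps: (0.3328, 0.3328, 0.3344)
After 3 steps: (0.3333, 0.3333, 0.3334)
After 4 steps: (0.3333, 0.3333, 0.3333)
P(in position 3 after 4 steps) = 0.3333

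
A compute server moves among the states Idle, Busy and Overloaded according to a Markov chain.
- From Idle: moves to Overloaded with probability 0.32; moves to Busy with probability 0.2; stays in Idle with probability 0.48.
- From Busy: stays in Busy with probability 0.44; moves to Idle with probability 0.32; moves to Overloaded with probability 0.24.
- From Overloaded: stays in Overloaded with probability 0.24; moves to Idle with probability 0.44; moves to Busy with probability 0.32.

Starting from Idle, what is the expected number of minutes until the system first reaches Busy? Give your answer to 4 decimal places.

Let t(s) be the expected number of minutes to first reach Busy from state s, with t(Busy) = 0. Conditioning on the first minute:
t(Idle) = 1 + 0.48·t(Idle) + 0.32·t(Overloaded)
t(Overloaded) = 1 + 0.44·t(Idle) + 0.24·t(Overloaded)
Solving: t(Idle) = 4.2453, t(Overloaded) = 3.7736.
Expected minutes from Idle to Busy: 4.2453.

4.2453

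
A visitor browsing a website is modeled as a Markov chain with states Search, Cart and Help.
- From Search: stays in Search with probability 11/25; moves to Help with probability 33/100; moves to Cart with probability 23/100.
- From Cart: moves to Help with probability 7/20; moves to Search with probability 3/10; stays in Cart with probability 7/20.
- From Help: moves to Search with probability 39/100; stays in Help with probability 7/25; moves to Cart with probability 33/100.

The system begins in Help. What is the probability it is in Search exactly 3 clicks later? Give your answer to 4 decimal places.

Propagate the distribution vector 3 clicks from Help.
After 0 clicks: (0.0000, 0.0000, 1.0000)
After 1 click: (0.3900, 0.3300, 0.2800)
After 2 clicks: (0.3798, 0.2976, 0.3226)
After 3 clicks: (0.3822, 0.2980, 0.3198)
P(in Search after 3 clicks) = 0.3822

0.3822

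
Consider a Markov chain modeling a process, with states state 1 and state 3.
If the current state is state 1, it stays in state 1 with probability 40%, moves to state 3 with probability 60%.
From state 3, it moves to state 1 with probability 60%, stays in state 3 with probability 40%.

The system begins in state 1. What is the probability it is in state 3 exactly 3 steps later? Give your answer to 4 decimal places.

Propagate the distribution vector 3 steps from state 1.
After 0 steps: (1.0000, 0.0000)
After 1 step: (0.4000, 0.6000)
After 2 steps: (0.5200, 0.4800)
After 3 steps: (0.4960, 0.5040)
P(in state 3 after 3 steps) = 0.5040

0.5040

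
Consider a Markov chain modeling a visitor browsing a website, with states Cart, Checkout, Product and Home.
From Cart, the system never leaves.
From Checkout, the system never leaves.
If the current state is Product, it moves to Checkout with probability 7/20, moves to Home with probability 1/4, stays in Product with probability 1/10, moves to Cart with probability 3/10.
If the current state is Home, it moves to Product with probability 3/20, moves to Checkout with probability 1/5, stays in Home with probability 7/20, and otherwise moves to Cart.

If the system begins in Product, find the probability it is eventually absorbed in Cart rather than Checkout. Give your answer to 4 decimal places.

Let h(s) be the probability of absorption at Cart starting from transient state s. Then h(Cart) = 1 and h(Checkout) = 0. By first-step analysis:
h(Product) = 0.3·1 + 0.35·0 + 0.1·h(Product) + 0.25·h(Home)
h(Home) = 0.3·1 + 0.2·0 + 0.15·h(Product) + 0.35·h(Home)
Solving: h(Product) = 0.4932, h(Home) = 0.5753.
Starting from Product, the probability is 0.4932.

0.4932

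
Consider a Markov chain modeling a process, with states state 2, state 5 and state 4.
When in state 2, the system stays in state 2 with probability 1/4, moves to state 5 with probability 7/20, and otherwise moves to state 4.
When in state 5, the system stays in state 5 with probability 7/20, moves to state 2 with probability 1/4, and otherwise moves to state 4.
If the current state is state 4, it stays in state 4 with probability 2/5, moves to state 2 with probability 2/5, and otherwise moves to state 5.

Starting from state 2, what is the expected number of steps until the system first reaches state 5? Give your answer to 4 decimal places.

Let t(s) be the expected number of steps to first reach state 5 from state s, with t(state 5) = 0. Conditioning on the first step:
t(state 2) = 1 + 0.25·t(state 2) + 0.4·t(state 4)
t(state 4) = 1 + 0.4·t(state 2) + 0.4·t(state 4)
Solving: t(state 2) = 3.4483, t(state 4) = 3.9655.
Expected steps from state 2 to state 5: 3.4483.

3.4483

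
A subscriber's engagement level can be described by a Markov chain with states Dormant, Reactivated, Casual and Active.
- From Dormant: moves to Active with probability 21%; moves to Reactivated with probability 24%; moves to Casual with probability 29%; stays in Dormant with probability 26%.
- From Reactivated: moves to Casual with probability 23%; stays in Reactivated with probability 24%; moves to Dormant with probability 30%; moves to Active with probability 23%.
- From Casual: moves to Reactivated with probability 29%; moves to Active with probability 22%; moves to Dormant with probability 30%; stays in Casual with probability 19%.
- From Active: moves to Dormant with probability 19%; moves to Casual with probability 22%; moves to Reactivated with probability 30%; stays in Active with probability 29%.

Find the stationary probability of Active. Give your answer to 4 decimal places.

Let the stationary distribution be π with π = πP and π_1 + π_2 + π_3 + π_4 = 1.
π_1 = 0.26·π_1 + 0.3·π_2 + 0.3·π_3 + 0.19·π_4
π_2 = 0.24·π_1 + 0.24·π_2 + 0.29·π_3 + 0.3·π_4
π_3 = 0.29·π_1 + 0.23·π_2 + 0.19·π_3 + 0.22·π_4
Solving with the normalization constraint gives π = (0.2634, 0.2659, 0.2341, 0.2366).
So the stationary probability of Active is 0.2366.

0.2366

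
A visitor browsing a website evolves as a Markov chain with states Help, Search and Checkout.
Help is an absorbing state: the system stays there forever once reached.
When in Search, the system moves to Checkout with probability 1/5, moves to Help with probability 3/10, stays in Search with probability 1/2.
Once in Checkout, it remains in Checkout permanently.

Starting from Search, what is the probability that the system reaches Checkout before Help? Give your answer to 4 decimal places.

0.4000

Let h(s) be the probability of absorption at Checkout starting from transient state s. Then h(Checkout) = 1 and h(Help) = 0. By first-step analysis:
h(Search) = 0.3·0 + 0.5·h(Search) + 0.2·1
Solving: h(Search) = 0.4000.
Starting from Search, the probability is 0.4000.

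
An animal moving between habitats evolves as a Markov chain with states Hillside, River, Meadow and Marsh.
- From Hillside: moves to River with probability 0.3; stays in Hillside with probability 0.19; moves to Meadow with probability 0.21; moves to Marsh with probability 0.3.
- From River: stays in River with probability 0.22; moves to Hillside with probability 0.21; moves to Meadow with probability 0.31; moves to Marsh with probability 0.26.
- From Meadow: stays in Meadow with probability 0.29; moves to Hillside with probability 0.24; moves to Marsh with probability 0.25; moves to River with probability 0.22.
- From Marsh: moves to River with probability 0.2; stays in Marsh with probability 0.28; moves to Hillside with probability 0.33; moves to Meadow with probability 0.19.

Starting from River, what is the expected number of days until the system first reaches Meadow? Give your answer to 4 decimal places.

3.9499

Let t(s) be the expected number of days to first reach Meadow from state s, with t(Meadow) = 0. Conditioning on the first day:
t(Hillside) = 1 + 0.19·t(Hillside) + 0.3·t(River) + 0.3·t(Marsh)
t(River) = 1 + 0.21·t(Hillside) + 0.22·t(River) + 0.26·t(Marsh)
t(Marsh) = 1 + 0.33·t(Hillside) + 0.2·t(River) + 0.28·t(Marsh)
Solving: t(Hillside) = 4.3580, t(River) = 3.9499, t(Marsh) = 4.4835.
Expected days from River to Meadow: 3.9499.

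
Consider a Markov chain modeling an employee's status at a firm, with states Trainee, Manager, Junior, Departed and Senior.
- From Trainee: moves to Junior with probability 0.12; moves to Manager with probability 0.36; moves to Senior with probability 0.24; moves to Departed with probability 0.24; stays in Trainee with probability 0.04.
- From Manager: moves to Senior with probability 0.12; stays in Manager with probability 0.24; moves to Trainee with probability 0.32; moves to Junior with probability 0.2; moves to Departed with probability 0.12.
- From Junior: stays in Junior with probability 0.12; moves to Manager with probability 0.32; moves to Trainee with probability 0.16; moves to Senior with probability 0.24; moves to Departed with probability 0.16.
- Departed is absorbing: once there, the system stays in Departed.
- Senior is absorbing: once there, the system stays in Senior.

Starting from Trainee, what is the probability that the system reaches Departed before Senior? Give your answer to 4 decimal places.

0.4852

Let h(s) be the probability of absorption at Departed starting from transient state s. Then h(Departed) = 1 and h(Senior) = 0. By first-step analysis:
h(Trainee) = 0.04·h(Trainee) + 0.36·h(Manager) + 0.12·h(Junior) + 0.24·1 + 0.24·0
h(Manager) = 0.32·h(Trainee) + 0.24·h(Manager) + 0.2·h(Junior) + 0.12·1 + 0.12·0
h(Junior) = 0.16·h(Trainee) + 0.32·h(Manager) + 0.12·h(Junior) + 0.16·1 + 0.24·0
Solving: h(Trainee) = 0.4852, h(Manager) = 0.4791, h(Junior) = 0.4443.
Starting from Trainee, the probability is 0.4852.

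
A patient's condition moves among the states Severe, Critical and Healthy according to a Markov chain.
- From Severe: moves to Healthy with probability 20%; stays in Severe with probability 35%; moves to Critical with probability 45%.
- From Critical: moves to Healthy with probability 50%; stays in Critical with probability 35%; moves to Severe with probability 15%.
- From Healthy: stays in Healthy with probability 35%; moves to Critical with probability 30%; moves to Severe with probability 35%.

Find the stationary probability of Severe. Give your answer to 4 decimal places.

Let the stationary distribution be π with π = πP and π_1 + π_2 + π_3 = 1.
π_1 = 0.35·π_1 + 0.15·π_2 + 0.35·π_3
π_2 = 0.45·π_1 + 0.35·π_2 + 0.3·π_3
Solving with the normalization constraint gives π = (0.2781, 0.3597, 0.3622).
So the stationary probability of Severe is 0.2781.

0.2781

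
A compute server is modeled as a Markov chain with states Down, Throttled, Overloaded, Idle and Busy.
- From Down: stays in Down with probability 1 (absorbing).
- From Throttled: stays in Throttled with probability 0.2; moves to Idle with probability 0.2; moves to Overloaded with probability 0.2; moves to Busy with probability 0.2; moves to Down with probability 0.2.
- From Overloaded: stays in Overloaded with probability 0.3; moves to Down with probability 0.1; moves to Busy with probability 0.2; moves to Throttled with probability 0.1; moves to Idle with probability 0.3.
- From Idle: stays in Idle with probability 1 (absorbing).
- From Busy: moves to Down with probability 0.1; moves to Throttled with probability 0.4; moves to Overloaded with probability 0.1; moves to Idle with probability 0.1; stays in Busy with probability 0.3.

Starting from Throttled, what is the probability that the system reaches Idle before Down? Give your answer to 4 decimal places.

Let h(s) be the probability of absorption at Idle starting from transient state s. Then h(Idle) = 1 and h(Down) = 0. By first-step analysis:
h(Throttled) = 0.2·0 + 0.2·h(Throttled) + 0.2·h(Overloaded) + 0.2·1 + 0.2·h(Busy)
h(Overloaded) = 0.1·0 + 0.1·h(Throttled) + 0.3·h(Overloaded) + 0.3·1 + 0.2·h(Busy)
h(Busy) = 0.1·0 + 0.4·h(Throttled) + 0.1·h(Overloaded) + 0.1·1 + 0.3·h(Busy)
Solving: h(Throttled) = 0.5556, h(Overloaded) = 0.6667, h(Busy) = 0.5556.
Starting from Throttled, the probability is 0.5556.

0.5556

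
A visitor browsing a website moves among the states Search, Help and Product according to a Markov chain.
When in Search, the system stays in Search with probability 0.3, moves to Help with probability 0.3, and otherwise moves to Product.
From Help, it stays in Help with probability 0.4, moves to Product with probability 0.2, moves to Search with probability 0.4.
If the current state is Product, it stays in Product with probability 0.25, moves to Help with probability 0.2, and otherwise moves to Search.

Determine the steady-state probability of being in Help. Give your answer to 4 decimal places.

0.3005

Let the stationary distribution be π with π = πP and π_1 + π_2 + π_3 = 1.
π_1 = 0.3·π_1 + 0.4·π_2 + 0.55·π_3
π_2 = 0.3·π_1 + 0.4·π_2 + 0.2·π_3
Solving with the normalization constraint gives π = (0.4039, 0.3005, 0.2956).
So the stationary probability of Help is 0.3005.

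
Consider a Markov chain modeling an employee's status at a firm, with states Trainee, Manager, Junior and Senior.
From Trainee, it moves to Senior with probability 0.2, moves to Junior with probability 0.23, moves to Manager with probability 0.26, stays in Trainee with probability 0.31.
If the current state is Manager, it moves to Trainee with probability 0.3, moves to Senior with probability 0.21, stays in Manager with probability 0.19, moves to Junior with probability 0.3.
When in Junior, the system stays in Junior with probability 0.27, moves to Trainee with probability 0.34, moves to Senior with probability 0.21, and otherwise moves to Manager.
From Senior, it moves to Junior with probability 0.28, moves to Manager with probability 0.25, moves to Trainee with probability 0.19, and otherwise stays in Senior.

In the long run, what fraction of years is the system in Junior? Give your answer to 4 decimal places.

Let the stationary distribution be π with π = πP and π_1 + π_2 + π_3 + π_4 = 1.
π_1 = 0.31·π_1 + 0.3·π_2 + 0.34·π_3 + 0.19·π_4
π_2 = 0.26·π_1 + 0.19·π_2 + 0.18·π_3 + 0.25·π_4
π_3 = 0.23·π_1 + 0.3·π_2 + 0.27·π_3 + 0.28·π_4
Solving with the normalization constraint gives π = (0.2891, 0.2209, 0.2673, 0.2227).
So the stationary probability of Junior is 0.2673.

0.2673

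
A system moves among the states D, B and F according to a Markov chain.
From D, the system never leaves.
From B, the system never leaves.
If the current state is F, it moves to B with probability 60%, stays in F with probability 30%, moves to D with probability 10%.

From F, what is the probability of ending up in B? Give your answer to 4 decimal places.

Let h(s) be the probability of absorption at B starting from transient state s. Then h(B) = 1 and h(D) = 0. By first-step analysis:
h(F) = 0.1·0 + 0.6·1 + 0.3·h(F)
Solving: h(F) = 0.8571.
Starting from F, the probability is 0.8571.

0.8571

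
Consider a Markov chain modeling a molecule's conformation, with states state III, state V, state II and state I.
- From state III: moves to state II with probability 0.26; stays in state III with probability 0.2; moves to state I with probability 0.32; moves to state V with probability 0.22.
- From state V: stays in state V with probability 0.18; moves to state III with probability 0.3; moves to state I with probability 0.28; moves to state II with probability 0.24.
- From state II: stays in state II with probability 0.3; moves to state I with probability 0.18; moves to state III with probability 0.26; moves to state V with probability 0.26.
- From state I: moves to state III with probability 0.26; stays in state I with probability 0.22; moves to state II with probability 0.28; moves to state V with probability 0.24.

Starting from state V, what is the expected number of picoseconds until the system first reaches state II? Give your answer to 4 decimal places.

Let t(s) be the expected number of picoseconds to first reach state II from state s, with t(state II) = 0. Conditioning on the first picosecond:
t(state III) = 1 + 0.2·t(state III) + 0.22·t(state V) + 0.32·t(state I)
t(state V) = 1 + 0.3·t(state III) + 0.18·t(state V) + 0.28·t(state I)
t(state I) = 1 + 0.26·t(state III) + 0.24·t(state V) + 0.22·t(state I)
Solving: t(state III) = 3.8267, t(state V) = 3.9029, t(state I) = 3.7585.
Expected picoseconds from state V to state II: 3.9029.

3.9029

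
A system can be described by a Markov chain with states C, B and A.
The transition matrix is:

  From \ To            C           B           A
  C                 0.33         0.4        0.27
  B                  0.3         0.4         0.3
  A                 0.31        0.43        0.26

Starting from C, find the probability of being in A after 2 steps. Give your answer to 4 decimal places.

0.2793

Sum over the intermediate state after 1 step:
P = P(C→C)·P(C→A) + P(C→B)·P(B→A) + P(C→A)·P(A→A)
  = 0.33×0.27 + 0.4×0.3 + 0.27×0.26
  = 0.0891 + 0.1200 + 0.0702 = 0.2793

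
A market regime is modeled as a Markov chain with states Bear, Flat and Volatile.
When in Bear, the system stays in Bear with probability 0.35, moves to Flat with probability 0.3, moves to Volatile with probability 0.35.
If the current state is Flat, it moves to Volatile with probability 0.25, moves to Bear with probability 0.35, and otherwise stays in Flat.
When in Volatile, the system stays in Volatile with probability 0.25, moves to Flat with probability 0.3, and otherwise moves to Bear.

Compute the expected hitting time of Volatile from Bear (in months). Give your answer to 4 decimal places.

Let t(s) be the expected number of months to first reach Volatile from state s, with t(Volatile) = 0. Conditioning on the first month:
t(Bear) = 1 + 0.35·t(Bear) + 0.3·t(Flat)
t(Flat) = 1 + 0.35·t(Bear) + 0.4·t(Flat)
Solving: t(Bear) = 3.1579, t(Flat) = 3.5088.
Expected months from Bear to Volatile: 3.1579.

3.1579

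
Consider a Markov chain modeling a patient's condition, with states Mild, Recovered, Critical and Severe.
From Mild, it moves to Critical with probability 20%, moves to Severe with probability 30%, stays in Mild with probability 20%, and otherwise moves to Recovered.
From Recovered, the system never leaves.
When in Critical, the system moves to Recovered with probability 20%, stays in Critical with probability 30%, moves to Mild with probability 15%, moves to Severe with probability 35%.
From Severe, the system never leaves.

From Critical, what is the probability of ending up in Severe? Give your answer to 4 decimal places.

Let h(s) be the probability of absorption at Severe starting from transient state s. Then h(Severe) = 1 and h(Recovered) = 0. By first-step analysis:
h(Mild) = 0.2·h(Mild) + 0.3·0 + 0.2·h(Critical) + 0.3·1
h(Critical) = 0.15·h(Mild) + 0.2·0 + 0.3·h(Critical) + 0.35·1
Solving: h(Mild) = 0.5283, h(Critical) = 0.6132.
Starting from Critical, the probability is 0.6132.

0.6132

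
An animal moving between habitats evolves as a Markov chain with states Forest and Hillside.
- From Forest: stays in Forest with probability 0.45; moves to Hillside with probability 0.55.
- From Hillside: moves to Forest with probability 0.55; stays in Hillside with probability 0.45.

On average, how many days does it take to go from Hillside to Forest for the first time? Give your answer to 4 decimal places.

1.8182

Let t(s) be the expected number of days to first reach Forest from state s, with t(Forest) = 0. Conditioning on the first day:
t(Hillside) = 1 + 0.45·t(Hillside)
Solving: t(Hillside) = 1.8182.
Expected days from Hillside to Forest: 1.8182.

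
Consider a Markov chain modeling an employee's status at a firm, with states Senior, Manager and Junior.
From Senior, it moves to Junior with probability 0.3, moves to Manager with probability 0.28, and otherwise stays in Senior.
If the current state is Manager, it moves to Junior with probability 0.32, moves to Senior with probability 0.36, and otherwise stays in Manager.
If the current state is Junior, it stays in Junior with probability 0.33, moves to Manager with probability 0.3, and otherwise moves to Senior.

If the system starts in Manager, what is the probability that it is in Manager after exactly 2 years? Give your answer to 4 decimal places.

0.2992

Sum over the intermediate state after 1 year:
P = P(Manager→Senior)·P(Senior→Manager) + P(Manager→Manager)·P(Manager→Manager) + P(Manager→Junior)·P(Junior→Manager)
  = 0.36×0.28 + 0.32×0.32 + 0.32×0.3
  = 0.1008 + 0.1024 + 0.0960 = 0.2992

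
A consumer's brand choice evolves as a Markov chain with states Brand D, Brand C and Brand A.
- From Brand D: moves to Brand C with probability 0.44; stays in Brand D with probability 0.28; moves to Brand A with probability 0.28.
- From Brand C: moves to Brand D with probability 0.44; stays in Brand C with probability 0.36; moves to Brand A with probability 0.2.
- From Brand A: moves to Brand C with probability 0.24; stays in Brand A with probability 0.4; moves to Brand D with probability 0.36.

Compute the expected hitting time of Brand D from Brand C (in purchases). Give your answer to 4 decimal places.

Let t(s) be the expected number of purchases to first reach Brand D from state s, with t(Brand D) = 0. Conditioning on the first purchase:
t(Brand C) = 1 + 0.36·t(Brand C) + 0.2·t(Brand A)
t(Brand A) = 1 + 0.24·t(Brand C) + 0.4·t(Brand A)
Solving: t(Brand C) = 2.3810, t(Brand A) = 2.6190.
Expected purchases from Brand C to Brand D: 2.3810.

2.3810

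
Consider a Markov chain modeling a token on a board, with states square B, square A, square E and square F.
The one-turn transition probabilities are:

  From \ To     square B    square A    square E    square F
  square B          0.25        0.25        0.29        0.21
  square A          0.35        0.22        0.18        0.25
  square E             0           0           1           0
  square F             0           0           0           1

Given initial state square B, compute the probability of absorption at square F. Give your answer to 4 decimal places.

0.4549

Let h(s) be the probability of absorption at square F starting from transient state s. Then h(square F) = 1 and h(square E) = 0. By first-step analysis:
h(square B) = 0.25·h(square B) + 0.25·h(square A) + 0.29·0 + 0.21·1
h(square A) = 0.35·h(square B) + 0.22·h(square A) + 0.18·0 + 0.25·1
Solving: h(square B) = 0.4549, h(square A) = 0.5246.
Starting from square B, the probability is 0.4549.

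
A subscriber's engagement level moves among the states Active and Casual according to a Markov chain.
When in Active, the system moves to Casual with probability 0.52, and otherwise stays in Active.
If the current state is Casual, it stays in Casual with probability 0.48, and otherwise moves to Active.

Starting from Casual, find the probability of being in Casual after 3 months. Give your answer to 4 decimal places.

Propagate the distribution vector 3 months from Casual.
After 0 months: (0.0000, 1.0000)
After 1 month: (0.5200, 0.4800)
After 2 months: (0.4992, 0.5008)
After 3 months: (0.5000, 0.5000)
P(in Casual after 3 months) = 0.5000

0.5000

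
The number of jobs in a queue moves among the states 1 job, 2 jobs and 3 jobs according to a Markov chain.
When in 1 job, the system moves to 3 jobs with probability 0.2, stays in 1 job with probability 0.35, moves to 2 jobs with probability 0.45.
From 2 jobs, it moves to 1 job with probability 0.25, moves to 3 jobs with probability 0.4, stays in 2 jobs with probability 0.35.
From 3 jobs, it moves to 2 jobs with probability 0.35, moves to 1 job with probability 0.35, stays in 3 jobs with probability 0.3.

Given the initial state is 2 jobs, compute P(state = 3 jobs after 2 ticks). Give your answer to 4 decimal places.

Sum over the intermediate state after 1 tick:
P = P(2 jobs→1 job)·P(1 job→3 jobs) + P(2 jobs→2 jobs)·P(2 jobs→3 jobs) + P(2 jobs→3 jobs)·P(3 jobs→3 jobs)
  = 0.25×0.2 + 0.35×0.4 + 0.4×0.3
  = 0.0500 + 0.1400 + 0.1200 = 0.3100

0.3100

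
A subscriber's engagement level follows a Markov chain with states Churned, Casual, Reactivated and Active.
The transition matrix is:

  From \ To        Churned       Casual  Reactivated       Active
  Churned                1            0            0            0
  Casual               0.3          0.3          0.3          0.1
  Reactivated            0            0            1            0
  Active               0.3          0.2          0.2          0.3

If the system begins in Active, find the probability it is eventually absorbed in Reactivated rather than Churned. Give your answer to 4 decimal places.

Let h(s) be the probability of absorption at Reactivated starting from transient state s. Then h(Reactivated) = 1 and h(Churned) = 0. By first-step analysis:
h(Casual) = 0.3·0 + 0.3·h(Casual) + 0.3·1 + 0.1·h(Active)
h(Active) = 0.3·0 + 0.2·h(Casual) + 0.2·1 + 0.3·h(Active)
Solving: h(Casual) = 0.4894, h(Active) = 0.4255.
Starting from Active, the probability is 0.4255.

0.4255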